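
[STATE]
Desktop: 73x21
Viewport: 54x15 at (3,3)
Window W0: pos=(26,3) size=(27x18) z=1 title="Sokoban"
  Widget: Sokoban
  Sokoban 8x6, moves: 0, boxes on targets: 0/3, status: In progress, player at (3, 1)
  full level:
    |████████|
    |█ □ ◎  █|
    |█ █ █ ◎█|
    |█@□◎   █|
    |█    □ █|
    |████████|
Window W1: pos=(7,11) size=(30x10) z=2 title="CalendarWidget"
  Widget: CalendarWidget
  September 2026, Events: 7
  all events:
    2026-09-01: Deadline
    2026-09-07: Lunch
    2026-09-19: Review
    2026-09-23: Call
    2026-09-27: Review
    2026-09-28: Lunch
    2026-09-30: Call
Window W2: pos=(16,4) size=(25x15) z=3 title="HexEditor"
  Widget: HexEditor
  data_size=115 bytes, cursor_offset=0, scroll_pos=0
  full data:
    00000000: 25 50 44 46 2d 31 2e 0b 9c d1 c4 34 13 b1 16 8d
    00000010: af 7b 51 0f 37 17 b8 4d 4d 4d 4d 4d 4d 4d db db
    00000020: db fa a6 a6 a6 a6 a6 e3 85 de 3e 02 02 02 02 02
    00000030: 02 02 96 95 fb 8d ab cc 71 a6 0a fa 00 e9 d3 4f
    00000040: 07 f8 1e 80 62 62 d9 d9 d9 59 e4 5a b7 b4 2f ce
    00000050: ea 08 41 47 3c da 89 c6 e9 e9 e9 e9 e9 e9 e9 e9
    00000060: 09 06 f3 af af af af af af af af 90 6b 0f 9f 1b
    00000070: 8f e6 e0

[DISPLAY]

                       ┏━━━━━━━━━━━━━━━━━━━━━━━━━┓    
             ┏━━━━━━━━━━━━━━━━━━━━━━━┓           ┃    
             ┃ HexEditor             ┃───────────┨    
             ┠───────────────────────┨           ┃    
             ┃00000000  25 50 44 46 2┃           ┃    
             ┃00000010  af 7b 51 0f 3┃           ┃    
             ┃00000020  db fa a6 a6 a┃           ┃    
             ┃00000030  02 02 96 95 f┃           ┃    
    ┏━━━━━━━━┃00000040  07 f8 1e 80 6┃           ┃    
    ┃ Calenda┃00000050  ea 08 41 47 3┃           ┃    
    ┠────────┃00000060  09 06 f3 af a┃           ┃    
    ┃       S┃00000070  8f e6 e0     ┃           ┃    
    ┃Mo Tu We┃                       ┃           ┃    
    ┃    1*  ┃                       ┃           ┃    
    ┃ 7*  8  ┃                       ┃           ┃    


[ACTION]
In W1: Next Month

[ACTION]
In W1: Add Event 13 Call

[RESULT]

                       ┏━━━━━━━━━━━━━━━━━━━━━━━━━┓    
             ┏━━━━━━━━━━━━━━━━━━━━━━━┓           ┃    
             ┃ HexEditor             ┃───────────┨    
             ┠───────────────────────┨           ┃    
             ┃00000000  25 50 44 46 2┃           ┃    
             ┃00000010  af 7b 51 0f 3┃           ┃    
             ┃00000020  db fa a6 a6 a┃           ┃    
             ┃00000030  02 02 96 95 f┃           ┃    
    ┏━━━━━━━━┃00000040  07 f8 1e 80 6┃           ┃    
    ┃ Calenda┃00000050  ea 08 41 47 3┃           ┃    
    ┠────────┃00000060  09 06 f3 af a┃           ┃    
    ┃        ┃00000070  8f e6 e0     ┃           ┃    
    ┃Mo Tu We┃                       ┃           ┃    
    ┃        ┃                       ┃           ┃    
    ┃ 5  6  7┃                       ┃           ┃    


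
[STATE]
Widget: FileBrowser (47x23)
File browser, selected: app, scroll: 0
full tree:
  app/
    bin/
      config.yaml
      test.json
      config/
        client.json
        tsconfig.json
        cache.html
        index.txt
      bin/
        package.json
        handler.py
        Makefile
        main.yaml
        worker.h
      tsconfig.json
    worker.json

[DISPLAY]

> [-] app/                                     
    [+] bin/                                   
    worker.json                                
                                               
                                               
                                               
                                               
                                               
                                               
                                               
                                               
                                               
                                               
                                               
                                               
                                               
                                               
                                               
                                               
                                               
                                               
                                               
                                               


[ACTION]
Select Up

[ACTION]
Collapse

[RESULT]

> [+] app/                                     
                                               
                                               
                                               
                                               
                                               
                                               
                                               
                                               
                                               
                                               
                                               
                                               
                                               
                                               
                                               
                                               
                                               
                                               
                                               
                                               
                                               
                                               


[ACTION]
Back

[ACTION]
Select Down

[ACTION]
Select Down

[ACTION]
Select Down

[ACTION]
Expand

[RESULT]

> [-] app/                                     
    [+] bin/                                   
    worker.json                                
                                               
                                               
                                               
                                               
                                               
                                               
                                               
                                               
                                               
                                               
                                               
                                               
                                               
                                               
                                               
                                               
                                               
                                               
                                               
                                               


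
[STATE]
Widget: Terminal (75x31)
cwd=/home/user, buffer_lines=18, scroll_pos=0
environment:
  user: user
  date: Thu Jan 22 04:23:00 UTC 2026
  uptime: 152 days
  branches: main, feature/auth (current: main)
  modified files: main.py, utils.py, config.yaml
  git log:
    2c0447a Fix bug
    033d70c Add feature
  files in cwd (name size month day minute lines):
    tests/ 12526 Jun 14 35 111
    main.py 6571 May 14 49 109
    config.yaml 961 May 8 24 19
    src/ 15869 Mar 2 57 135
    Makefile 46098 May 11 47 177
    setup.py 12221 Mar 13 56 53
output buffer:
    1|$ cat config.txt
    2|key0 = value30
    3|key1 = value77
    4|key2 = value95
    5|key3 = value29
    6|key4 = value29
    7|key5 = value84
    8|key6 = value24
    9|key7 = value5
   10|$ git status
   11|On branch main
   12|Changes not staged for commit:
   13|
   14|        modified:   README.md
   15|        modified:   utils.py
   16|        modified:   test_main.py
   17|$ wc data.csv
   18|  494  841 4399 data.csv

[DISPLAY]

$ cat config.txt                                                           
key0 = value30                                                             
key1 = value77                                                             
key2 = value95                                                             
key3 = value29                                                             
key4 = value29                                                             
key5 = value84                                                             
key6 = value24                                                             
key7 = value5                                                              
$ git status                                                               
On branch main                                                             
Changes not staged for commit:                                             
                                                                           
        modified:   README.md                                              
        modified:   utils.py                                               
        modified:   test_main.py                                           
$ wc data.csv                                                              
  494  841 4399 data.csv                                                   
$ █                                                                        
                                                                           
                                                                           
                                                                           
                                                                           
                                                                           
                                                                           
                                                                           
                                                                           
                                                                           
                                                                           
                                                                           
                                                                           


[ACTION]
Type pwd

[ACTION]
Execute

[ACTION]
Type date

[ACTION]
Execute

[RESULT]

$ cat config.txt                                                           
key0 = value30                                                             
key1 = value77                                                             
key2 = value95                                                             
key3 = value29                                                             
key4 = value29                                                             
key5 = value84                                                             
key6 = value24                                                             
key7 = value5                                                              
$ git status                                                               
On branch main                                                             
Changes not staged for commit:                                             
                                                                           
        modified:   README.md                                              
        modified:   utils.py                                               
        modified:   test_main.py                                           
$ wc data.csv                                                              
  494  841 4399 data.csv                                                   
$ pwd                                                                      
/home/user                                                                 
$ date                                                                     
Thu Jan 22 04:23:00 UTC 2026                                               
$ █                                                                        
                                                                           
                                                                           
                                                                           
                                                                           
                                                                           
                                                                           
                                                                           
                                                                           


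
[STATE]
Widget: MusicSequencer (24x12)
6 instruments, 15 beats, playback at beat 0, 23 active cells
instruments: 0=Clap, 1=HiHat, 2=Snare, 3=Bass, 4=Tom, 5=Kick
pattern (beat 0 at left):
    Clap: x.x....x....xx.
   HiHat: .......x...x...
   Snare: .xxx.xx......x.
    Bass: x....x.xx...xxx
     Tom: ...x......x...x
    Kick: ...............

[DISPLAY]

      ▼12345678901234   
  Clap█·█····█····██·   
 HiHat·······█···█···   
 Snare·███·██······█·   
  Bass█····█·██···███   
   Tom···█······█···█   
  Kick···············   
                        
                        
                        
                        
                        


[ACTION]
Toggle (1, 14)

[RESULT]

      ▼12345678901234   
  Clap█·█····█····██·   
 HiHat·······█···█··█   
 Snare·███·██······█·   
  Bass█····█·██···███   
   Tom···█······█···█   
  Kick···············   
                        
                        
                        
                        
                        


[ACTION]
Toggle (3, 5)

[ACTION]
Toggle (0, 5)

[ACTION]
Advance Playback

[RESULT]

      0▼2345678901234   
  Clap█·█··█·█····██·   
 HiHat·······█···█··█   
 Snare·███·██······█·   
  Bass█······██···███   
   Tom···█······█···█   
  Kick···············   
                        
                        
                        
                        
                        


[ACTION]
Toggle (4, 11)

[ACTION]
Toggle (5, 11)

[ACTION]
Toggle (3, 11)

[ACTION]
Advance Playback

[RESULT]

      01▼345678901234   
  Clap█·█··█·█····██·   
 HiHat·······█···█··█   
 Snare·███·██······█·   
  Bass█······██··████   
   Tom···█······██··█   
  Kick···········█···   
                        
                        
                        
                        
                        


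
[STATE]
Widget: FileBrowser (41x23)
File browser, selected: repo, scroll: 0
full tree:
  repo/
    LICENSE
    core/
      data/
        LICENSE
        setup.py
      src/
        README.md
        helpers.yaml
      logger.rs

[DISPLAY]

> [-] repo/                              
    LICENSE                              
    [+] core/                            
                                         
                                         
                                         
                                         
                                         
                                         
                                         
                                         
                                         
                                         
                                         
                                         
                                         
                                         
                                         
                                         
                                         
                                         
                                         
                                         


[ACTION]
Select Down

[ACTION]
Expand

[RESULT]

  [-] repo/                              
  > LICENSE                              
    [+] core/                            
                                         
                                         
                                         
                                         
                                         
                                         
                                         
                                         
                                         
                                         
                                         
                                         
                                         
                                         
                                         
                                         
                                         
                                         
                                         
                                         


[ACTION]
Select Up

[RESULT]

> [-] repo/                              
    LICENSE                              
    [+] core/                            
                                         
                                         
                                         
                                         
                                         
                                         
                                         
                                         
                                         
                                         
                                         
                                         
                                         
                                         
                                         
                                         
                                         
                                         
                                         
                                         


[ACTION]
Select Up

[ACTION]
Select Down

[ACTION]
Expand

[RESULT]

  [-] repo/                              
  > LICENSE                              
    [+] core/                            
                                         
                                         
                                         
                                         
                                         
                                         
                                         
                                         
                                         
                                         
                                         
                                         
                                         
                                         
                                         
                                         
                                         
                                         
                                         
                                         


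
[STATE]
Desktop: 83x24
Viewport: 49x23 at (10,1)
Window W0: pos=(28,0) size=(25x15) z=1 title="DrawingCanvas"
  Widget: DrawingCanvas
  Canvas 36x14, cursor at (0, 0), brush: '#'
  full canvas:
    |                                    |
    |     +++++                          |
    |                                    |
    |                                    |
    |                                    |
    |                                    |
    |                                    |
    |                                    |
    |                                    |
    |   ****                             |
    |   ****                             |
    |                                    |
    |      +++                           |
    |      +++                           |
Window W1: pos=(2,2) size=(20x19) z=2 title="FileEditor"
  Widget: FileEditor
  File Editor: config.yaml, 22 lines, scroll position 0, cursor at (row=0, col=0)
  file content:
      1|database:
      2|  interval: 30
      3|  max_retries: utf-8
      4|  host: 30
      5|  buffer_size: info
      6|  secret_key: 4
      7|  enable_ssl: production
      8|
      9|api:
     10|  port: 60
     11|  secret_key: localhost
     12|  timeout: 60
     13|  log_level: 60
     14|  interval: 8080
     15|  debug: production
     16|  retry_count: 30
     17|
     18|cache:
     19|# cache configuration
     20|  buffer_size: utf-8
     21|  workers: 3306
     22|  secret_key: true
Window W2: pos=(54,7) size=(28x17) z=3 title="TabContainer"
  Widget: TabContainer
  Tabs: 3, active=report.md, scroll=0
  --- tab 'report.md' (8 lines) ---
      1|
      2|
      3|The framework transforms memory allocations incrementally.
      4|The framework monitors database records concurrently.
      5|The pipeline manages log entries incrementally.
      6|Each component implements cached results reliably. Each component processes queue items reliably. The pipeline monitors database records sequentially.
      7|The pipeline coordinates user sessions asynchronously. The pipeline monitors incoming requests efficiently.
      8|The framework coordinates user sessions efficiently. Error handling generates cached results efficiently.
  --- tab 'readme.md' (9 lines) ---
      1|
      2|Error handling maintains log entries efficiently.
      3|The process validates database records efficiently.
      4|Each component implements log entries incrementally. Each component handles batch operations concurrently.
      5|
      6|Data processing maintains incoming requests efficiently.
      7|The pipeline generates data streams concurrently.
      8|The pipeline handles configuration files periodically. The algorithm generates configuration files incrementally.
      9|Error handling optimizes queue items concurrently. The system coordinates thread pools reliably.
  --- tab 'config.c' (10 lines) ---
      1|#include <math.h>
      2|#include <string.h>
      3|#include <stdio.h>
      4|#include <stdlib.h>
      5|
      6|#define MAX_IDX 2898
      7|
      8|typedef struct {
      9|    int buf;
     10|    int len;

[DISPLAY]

                  ┃ DrawingCanvas         ┃      
━━━━━━━━━━━┓      ┠───────────────────────┨      
itor       ┃      ┃+                      ┃      
───────────┨      ┃     +++++             ┃      
e:        ▲┃      ┃                       ┃      
val: 30   █┃      ┃                       ┃      
etries: ut░┃      ┃                       ┃ ┏━━━━
 30       ░┃      ┃                       ┃ ┃ Tab
r_size: in░┃      ┃                       ┃ ┠────
t_key: 4  ░┃      ┃                       ┃ ┃[rep
e_ssl: pro░┃      ┃                       ┃ ┃────
          ░┃      ┃   ****                ┃ ┃    
          ░┃      ┃   ****                ┃ ┃    
 60       ░┃      ┗━━━━━━━━━━━━━━━━━━━━━━━┛ ┃The 
t_key: loc░┃                                ┃The 
ut: 60    ░┃                                ┃The 
evel: 60  ░┃                                ┃Each
val: 8080 ░┃                                ┃The 
: producti▼┃                                ┃The 
━━━━━━━━━━━┛                                ┃    
                                            ┃    
                                            ┃    
                                            ┗━━━━


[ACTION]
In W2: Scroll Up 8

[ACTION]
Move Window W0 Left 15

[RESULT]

   ┃ DrawingCanvas         ┃                     
━━━━━━━━━━━┓───────────────┨                     
itor       ┃               ┃                     
───────────┨++             ┃                     
e:        ▲┃               ┃                     
val: 30   █┃               ┃                     
etries: ut░┃               ┃                ┏━━━━
 30       ░┃               ┃                ┃ Tab
r_size: in░┃               ┃                ┠────
t_key: 4  ░┃               ┃                ┃[rep
e_ssl: pro░┃               ┃                ┃────
          ░┃               ┃                ┃    
          ░┃               ┃                ┃    
 60       ░┃━━━━━━━━━━━━━━━┛                ┃The 
t_key: loc░┃                                ┃The 
ut: 60    ░┃                                ┃The 
evel: 60  ░┃                                ┃Each
val: 8080 ░┃                                ┃The 
: producti▼┃                                ┃The 
━━━━━━━━━━━┛                                ┃    
                                            ┃    
                                            ┃    
                                            ┗━━━━


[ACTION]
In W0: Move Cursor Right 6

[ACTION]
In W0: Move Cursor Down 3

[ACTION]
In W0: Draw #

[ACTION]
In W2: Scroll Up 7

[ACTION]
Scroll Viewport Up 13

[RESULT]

   ┏━━━━━━━━━━━━━━━━━━━━━━━┓                     
   ┃ DrawingCanvas         ┃                     
━━━━━━━━━━━┓───────────────┨                     
itor       ┃               ┃                     
───────────┨++             ┃                     
e:        ▲┃               ┃                     
val: 30   █┃               ┃                     
etries: ut░┃               ┃                ┏━━━━
 30       ░┃               ┃                ┃ Tab
r_size: in░┃               ┃                ┠────
t_key: 4  ░┃               ┃                ┃[rep
e_ssl: pro░┃               ┃                ┃────
          ░┃               ┃                ┃    
          ░┃               ┃                ┃    
 60       ░┃━━━━━━━━━━━━━━━┛                ┃The 
t_key: loc░┃                                ┃The 
ut: 60    ░┃                                ┃The 
evel: 60  ░┃                                ┃Each
val: 8080 ░┃                                ┃The 
: producti▼┃                                ┃The 
━━━━━━━━━━━┛                                ┃    
                                            ┃    
                                            ┃    


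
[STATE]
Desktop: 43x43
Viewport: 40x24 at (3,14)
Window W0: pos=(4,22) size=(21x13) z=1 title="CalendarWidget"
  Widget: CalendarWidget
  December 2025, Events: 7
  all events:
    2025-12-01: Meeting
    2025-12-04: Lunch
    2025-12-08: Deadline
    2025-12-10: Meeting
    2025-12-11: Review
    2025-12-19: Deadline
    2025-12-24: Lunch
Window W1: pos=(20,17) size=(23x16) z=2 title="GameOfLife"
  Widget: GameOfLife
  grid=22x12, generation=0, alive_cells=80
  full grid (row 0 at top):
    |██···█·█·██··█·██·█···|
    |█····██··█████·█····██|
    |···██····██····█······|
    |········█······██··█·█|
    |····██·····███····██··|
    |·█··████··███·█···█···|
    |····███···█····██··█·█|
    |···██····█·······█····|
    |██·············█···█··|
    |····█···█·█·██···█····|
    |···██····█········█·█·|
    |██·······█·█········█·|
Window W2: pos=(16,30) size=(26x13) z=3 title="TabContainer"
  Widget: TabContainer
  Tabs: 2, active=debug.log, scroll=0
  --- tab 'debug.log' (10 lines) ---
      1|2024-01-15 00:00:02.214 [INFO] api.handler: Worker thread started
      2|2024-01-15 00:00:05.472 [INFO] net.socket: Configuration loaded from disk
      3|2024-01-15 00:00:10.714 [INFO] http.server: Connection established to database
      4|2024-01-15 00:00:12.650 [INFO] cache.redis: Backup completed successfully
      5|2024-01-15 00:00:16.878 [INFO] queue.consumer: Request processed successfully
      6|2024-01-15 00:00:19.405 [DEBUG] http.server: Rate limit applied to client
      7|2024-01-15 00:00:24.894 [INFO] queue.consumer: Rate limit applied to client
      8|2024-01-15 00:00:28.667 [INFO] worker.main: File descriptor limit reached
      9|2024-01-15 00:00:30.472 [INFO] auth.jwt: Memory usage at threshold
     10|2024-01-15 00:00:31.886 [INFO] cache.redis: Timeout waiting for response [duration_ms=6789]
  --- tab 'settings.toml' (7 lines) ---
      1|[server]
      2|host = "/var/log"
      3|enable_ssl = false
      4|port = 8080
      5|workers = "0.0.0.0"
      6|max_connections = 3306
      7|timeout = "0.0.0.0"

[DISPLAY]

                                        
                                        
                                        
                 ┏━━━━━━━━━━━━━━━━━━━━━┓
                 ┃ GameOfLife          ┃
                 ┠─────────────────────┨
                 ┃Gen: 0               ┃
                 ┃██···█·█·██··█·██·█··┃
 ┏━━━━━━━━━━━━━━━┃█····██··█████·█····█┃
 ┃ CalendarWidget┃···██····██····█·····┃
 ┠───────────────┃········█······██··█·┃
 ┃   December 202┃····██·····███····██·┃
 ┃Mo Tu We Th Fr ┃·█··████··███·█···█··┃
 ┃ 1*  2  3  4*  ┃····███···█····██··█·┃
 ┃ 8*  9 10* 11* ┃···██····█·······█···┃
 ┃15 16 17 18 19*┃██·············█···█·┃
 ┃22 23 24* 2┏━━━━━━━━━━━━━━━━━━━━━━━━┓┃
 ┃29 30 31   ┃ TabContainer           ┃┃
 ┃           ┠────────────────────────┨┛
 ┃           ┃[debug.log]│ settings.to┃ 
 ┗━━━━━━━━━━━┃────────────────────────┃ 
             ┃2024-01-15 00:00:02.214 ┃ 
             ┃2024-01-15 00:00:05.472 ┃ 
             ┃2024-01-15 00:00:10.714 ┃ 


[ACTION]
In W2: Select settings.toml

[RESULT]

                                        
                                        
                                        
                 ┏━━━━━━━━━━━━━━━━━━━━━┓
                 ┃ GameOfLife          ┃
                 ┠─────────────────────┨
                 ┃Gen: 0               ┃
                 ┃██···█·█·██··█·██·█··┃
 ┏━━━━━━━━━━━━━━━┃█····██··█████·█····█┃
 ┃ CalendarWidget┃···██····██····█·····┃
 ┠───────────────┃········█······██··█·┃
 ┃   December 202┃····██·····███····██·┃
 ┃Mo Tu We Th Fr ┃·█··████··███·█···█··┃
 ┃ 1*  2  3  4*  ┃····███···█····██··█·┃
 ┃ 8*  9 10* 11* ┃···██····█·······█···┃
 ┃15 16 17 18 19*┃██·············█···█·┃
 ┃22 23 24* 2┏━━━━━━━━━━━━━━━━━━━━━━━━┓┃
 ┃29 30 31   ┃ TabContainer           ┃┃
 ┃           ┠────────────────────────┨┛
 ┃           ┃ debug.log │[settings.to┃ 
 ┗━━━━━━━━━━━┃────────────────────────┃ 
             ┃[server]                ┃ 
             ┃host = "/var/log"       ┃ 
             ┃enable_ssl = false      ┃ 


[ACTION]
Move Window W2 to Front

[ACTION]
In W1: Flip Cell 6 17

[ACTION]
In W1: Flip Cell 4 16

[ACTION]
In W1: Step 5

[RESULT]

                                        
                                        
                                        
                 ┏━━━━━━━━━━━━━━━━━━━━━┓
                 ┃ GameOfLife          ┃
                 ┠─────────────────────┨
                 ┃Gen: 5               ┃
                 ┃██······█·█···██·██··┃
 ┏━━━━━━━━━━━━━━━┃██······█·█··█····█··┃
 ┃ CalendarWidget┃····████···█·█████···┃
 ┠───────────────┃···█·███··██··████···┃
 ┃   December 202┃···██·██··█·······██·┃
 ┃Mo Tu We Th Fr ┃······█··█·█······█··┃
 ┃ 1*  2  3  4*  ┃···██·█···█··········┃
 ┃ 8*  9 10* 11* ┃·█······█··█···█████·┃
 ┃15 16 17 18 19*┃·█······█·██···███··█┃
 ┃22 23 24* 2┏━━━━━━━━━━━━━━━━━━━━━━━━┓┃
 ┃29 30 31   ┃ TabContainer           ┃┃
 ┃           ┠────────────────────────┨┛
 ┃           ┃ debug.log │[settings.to┃ 
 ┗━━━━━━━━━━━┃────────────────────────┃ 
             ┃[server]                ┃ 
             ┃host = "/var/log"       ┃ 
             ┃enable_ssl = false      ┃ 


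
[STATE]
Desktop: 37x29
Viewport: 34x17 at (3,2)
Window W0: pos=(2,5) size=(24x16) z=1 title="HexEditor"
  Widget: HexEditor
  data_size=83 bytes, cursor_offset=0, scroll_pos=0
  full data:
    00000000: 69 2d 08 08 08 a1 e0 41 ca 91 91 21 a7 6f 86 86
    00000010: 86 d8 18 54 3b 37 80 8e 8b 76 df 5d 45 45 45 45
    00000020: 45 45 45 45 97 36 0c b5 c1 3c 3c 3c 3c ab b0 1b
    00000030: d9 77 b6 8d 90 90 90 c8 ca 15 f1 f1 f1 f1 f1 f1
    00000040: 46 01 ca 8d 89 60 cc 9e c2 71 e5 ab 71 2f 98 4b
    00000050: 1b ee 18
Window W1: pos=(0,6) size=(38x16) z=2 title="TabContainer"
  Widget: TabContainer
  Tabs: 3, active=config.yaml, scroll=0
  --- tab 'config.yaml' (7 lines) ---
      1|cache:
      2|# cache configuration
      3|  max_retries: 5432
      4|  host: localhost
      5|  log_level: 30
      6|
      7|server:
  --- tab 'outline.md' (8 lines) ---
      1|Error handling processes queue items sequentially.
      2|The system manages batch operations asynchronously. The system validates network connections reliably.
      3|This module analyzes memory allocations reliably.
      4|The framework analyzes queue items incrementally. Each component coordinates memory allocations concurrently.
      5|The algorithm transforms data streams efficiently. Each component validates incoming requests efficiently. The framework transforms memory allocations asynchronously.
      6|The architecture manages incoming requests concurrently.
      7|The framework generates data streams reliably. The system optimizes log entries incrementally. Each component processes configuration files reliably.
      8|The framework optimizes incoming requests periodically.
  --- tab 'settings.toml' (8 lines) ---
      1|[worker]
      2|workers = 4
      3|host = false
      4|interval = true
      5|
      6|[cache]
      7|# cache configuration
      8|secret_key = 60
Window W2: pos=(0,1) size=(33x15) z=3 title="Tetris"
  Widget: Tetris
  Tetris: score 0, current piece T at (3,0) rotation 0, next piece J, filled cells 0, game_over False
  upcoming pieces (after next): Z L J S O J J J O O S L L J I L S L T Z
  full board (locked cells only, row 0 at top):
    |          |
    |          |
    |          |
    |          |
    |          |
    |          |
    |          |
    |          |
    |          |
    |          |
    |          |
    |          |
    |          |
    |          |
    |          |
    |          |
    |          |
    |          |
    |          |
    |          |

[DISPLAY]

etris                        ┃    
─────────────────────────────┨    
        │Next:               ┃    
        │█                   ┃    
        │███                 ┃━━━━
        │                    ┃    
        │                    ┃────
        │                    ┃ings
        │Score:              ┃────
        │0                   ┃    
        │                    ┃    
        │                    ┃    
        │                    ┃    
━━━━━━━━━━━━━━━━━━━━━━━━━━━━━┛    
                                  
rver:                             
                                  


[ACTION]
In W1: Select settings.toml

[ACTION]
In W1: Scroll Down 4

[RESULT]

etris                        ┃    
─────────────────────────────┨    
        │Next:               ┃    
        │█                   ┃    
        │███                 ┃━━━━
        │                    ┃    
        │                    ┃────
        │                    ┃ings
        │Score:              ┃────
        │0                   ┃    
        │                    ┃    
        │                    ┃    
        │                    ┃    
━━━━━━━━━━━━━━━━━━━━━━━━━━━━━┛    
                                  
                                  
                                  


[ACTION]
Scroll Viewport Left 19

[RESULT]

┃ Tetris                        ┃ 
┠───────────────────────────────┨ 
┃          │Next:               ┃ 
┃          │█                   ┃ 
┃          │███                 ┃━
┃          │                    ┃ 
┃          │                    ┃─
┃          │                    ┃i
┃          │Score:              ┃─
┃          │0                   ┃ 
┃          │                    ┃ 
┃          │                    ┃ 
┃          │                    ┃ 
┗━━━━━━━━━━━━━━━━━━━━━━━━━━━━━━━┛ 
┃                                 
┃                                 
┃                                 


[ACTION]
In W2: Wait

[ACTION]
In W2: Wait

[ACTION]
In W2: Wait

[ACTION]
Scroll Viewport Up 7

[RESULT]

                                  
┏━━━━━━━━━━━━━━━━━━━━━━━━━━━━━━━┓ 
┃ Tetris                        ┃ 
┠───────────────────────────────┨ 
┃          │Next:               ┃ 
┃          │█                   ┃ 
┃          │███                 ┃━
┃          │                    ┃ 
┃          │                    ┃─
┃          │                    ┃i
┃          │Score:              ┃─
┃          │0                   ┃ 
┃          │                    ┃ 
┃          │                    ┃ 
┃          │                    ┃ 
┗━━━━━━━━━━━━━━━━━━━━━━━━━━━━━━━┛ 
┃                                 
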